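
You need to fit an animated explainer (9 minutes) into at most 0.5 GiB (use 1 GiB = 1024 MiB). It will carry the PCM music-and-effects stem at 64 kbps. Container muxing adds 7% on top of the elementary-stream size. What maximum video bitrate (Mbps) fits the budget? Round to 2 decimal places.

Budget: 0.5 GiB = 4295.0 Mb.
Stream payload after overhead: 4295.0 / 1.07 = 4014.0 Mb.
9 min = 540 s
Total bitrate budget: 4014.0 Mb / 540 s = 7.433 Mbps.
Audio: 64 kbps = 0.064 Mbps.
Video: 7.433 − 0.064 = 7.369 Mbps.

7.37 Mbps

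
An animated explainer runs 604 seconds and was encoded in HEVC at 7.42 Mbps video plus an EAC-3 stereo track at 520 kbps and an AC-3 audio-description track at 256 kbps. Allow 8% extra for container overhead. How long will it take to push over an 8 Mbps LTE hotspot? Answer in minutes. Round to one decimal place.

Audio total: 520 + 256 = 776 kbps = 0.776 Mbps.
Total bitrate: 8.196 Mbps.
File: 8.196 Mbps × 604 s = 4950.4 Mb.
With 8% container overhead: ×1.08. → 5346.4 Mb.
At 8 Mbps: 5346.4 / 8 = 668.3 s ≈ 11.1 minutes.

11.1 minutes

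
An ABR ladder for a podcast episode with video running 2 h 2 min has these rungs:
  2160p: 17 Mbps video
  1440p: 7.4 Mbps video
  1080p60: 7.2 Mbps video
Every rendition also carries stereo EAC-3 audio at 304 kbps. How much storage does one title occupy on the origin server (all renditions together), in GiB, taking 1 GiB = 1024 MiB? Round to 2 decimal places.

27.71 GiB

2 h 2 min = 122 min = 7320 s
Audio: 304 kbps = 0.304 Mbps.
Sum of rendition bitrates: (17+0.304) + (7.4+0.304) + (7.2+0.304) = 32.512 Mbps.
× 7320 s = 237,988 Mb = 29,748 MB = 27.71 GiB.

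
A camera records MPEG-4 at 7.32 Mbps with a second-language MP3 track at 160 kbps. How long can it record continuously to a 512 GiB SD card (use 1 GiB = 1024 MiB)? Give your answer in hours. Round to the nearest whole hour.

Audio: 160 kbps = 0.160 Mbps.
Total bitrate: 7.32 + 0.160 = 7.480 Mbps.
Capacity: 512 GiB = 4,398,047 Mb.
Recording time: 4,398,047 / 7.480 = 587,974 s ≈ 163 hours.

163 hours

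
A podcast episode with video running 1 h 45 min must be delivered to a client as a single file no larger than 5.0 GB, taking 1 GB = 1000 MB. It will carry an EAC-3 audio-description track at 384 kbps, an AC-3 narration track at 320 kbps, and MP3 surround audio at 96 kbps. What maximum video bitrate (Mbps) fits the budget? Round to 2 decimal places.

Budget: 5.0 GB = 40000.0 Mb.
1 h 45 min = 105 min = 6300 s
Total bitrate budget: 40000.0 Mb / 6300 s = 6.349 Mbps.
Audio total: 384 + 320 + 96 = 800 kbps = 0.800 Mbps.
Video: 6.349 − 0.800 = 5.549 Mbps.

5.55 Mbps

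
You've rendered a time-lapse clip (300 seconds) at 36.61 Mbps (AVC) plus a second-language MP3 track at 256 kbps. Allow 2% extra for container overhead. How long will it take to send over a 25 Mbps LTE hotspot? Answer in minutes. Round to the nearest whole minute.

8 minutes

Audio: 256 kbps = 0.256 Mbps.
Total bitrate: 36.866 Mbps.
File: 36.866 Mbps × 300 s = 11059.8 Mb.
With 2% container overhead: ×1.02. → 11281.0 Mb.
At 25 Mbps: 11281.0 / 25 = 451.2 s ≈ 7.52 minutes.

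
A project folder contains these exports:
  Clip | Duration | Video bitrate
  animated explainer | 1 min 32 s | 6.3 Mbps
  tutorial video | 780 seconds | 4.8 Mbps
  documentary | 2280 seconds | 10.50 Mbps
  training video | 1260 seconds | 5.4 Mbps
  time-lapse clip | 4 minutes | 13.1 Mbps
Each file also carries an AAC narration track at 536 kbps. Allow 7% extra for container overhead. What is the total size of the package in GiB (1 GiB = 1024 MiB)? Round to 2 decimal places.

5.07 GiB

Audio: 536 kbps = 0.536 Mbps.
animated explainer: 6.836 Mbps × 92 s × 1.07 = 672.9 Mb
tutorial video: 5.336 Mbps × 780 s × 1.07 = 4453.4 Mb
documentary: 11.036 Mbps × 2280 s × 1.07 = 26923.4 Mb
training video: 5.936 Mbps × 1260 s × 1.07 = 8002.9 Mb
time-lapse clip: 13.636 Mbps × 240 s × 1.07 = 3501.7 Mb
Total: 43554.4 Mb = 5444.3 MB.
= 5.070 GiB.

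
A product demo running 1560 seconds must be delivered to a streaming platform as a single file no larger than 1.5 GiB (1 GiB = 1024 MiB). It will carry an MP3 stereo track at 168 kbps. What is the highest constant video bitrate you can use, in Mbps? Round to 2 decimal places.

8.09 Mbps

Budget: 1.5 GiB = 12884.9 Mb.
Total bitrate budget: 12884.9 Mb / 1560 s = 8.260 Mbps.
Audio: 168 kbps = 0.168 Mbps.
Video: 8.260 − 0.168 = 8.092 Mbps.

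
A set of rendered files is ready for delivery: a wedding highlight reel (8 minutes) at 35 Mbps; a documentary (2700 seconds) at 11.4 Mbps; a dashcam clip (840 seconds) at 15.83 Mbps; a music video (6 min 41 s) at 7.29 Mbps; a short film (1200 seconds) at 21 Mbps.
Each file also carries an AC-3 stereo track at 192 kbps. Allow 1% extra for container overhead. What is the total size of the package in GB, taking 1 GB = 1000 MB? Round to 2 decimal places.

11.37 GB

Audio: 192 kbps = 0.192 Mbps.
wedding highlight reel: 35.192 Mbps × 480 s × 1.01 = 17061.1 Mb
documentary: 11.592 Mbps × 2700 s × 1.01 = 31611.4 Mb
dashcam clip: 16.022 Mbps × 840 s × 1.01 = 13593.1 Mb
music video: 7.482 Mbps × 401 s × 1.01 = 3030.3 Mb
short film: 21.192 Mbps × 1200 s × 1.01 = 25684.7 Mb
Total: 90980.5 Mb = 11372.6 MB.
= 11.37 GB.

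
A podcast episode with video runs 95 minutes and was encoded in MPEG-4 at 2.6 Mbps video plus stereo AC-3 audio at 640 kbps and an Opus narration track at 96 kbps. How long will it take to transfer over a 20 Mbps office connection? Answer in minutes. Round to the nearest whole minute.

95 min = 5700 s
Audio total: 640 + 96 = 736 kbps = 0.736 Mbps.
Total bitrate: 3.336 Mbps.
File: 3.336 Mbps × 5700 s = 19015.2 Mb.
At 20 Mbps: 19015.2 / 20 = 950.8 s ≈ 15.8 minutes.

16 minutes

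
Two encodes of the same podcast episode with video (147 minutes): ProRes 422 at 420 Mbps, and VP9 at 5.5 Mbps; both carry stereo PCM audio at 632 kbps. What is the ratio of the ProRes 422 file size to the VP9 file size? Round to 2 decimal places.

147 min = 8820 s
Audio: 632 kbps = 0.632 Mbps.
ProRes 422: 420.632 Mbps × 8820 s = 3709974.2 Mb = 463.747 GB.
VP9: 6.132 Mbps × 8820 s = 54084.2 Mb = 6.761 GB.
Ratio: 463.747 / 6.761 = 68.596.

68.60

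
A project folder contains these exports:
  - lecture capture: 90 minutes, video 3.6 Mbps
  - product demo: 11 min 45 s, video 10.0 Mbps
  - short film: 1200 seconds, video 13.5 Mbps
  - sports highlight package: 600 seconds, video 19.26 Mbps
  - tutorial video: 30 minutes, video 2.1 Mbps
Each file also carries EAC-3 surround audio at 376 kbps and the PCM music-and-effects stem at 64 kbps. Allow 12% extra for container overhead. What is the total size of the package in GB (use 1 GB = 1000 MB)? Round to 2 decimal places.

Audio total: 376 + 64 = 440 kbps = 0.440 Mbps.
lecture capture: 4.040 Mbps × 5400 s × 1.12 = 24433.9 Mb
product demo: 10.440 Mbps × 705 s × 1.12 = 8243.4 Mb
short film: 13.940 Mbps × 1200 s × 1.12 = 18735.4 Mb
sports highlight package: 19.700 Mbps × 600 s × 1.12 = 13238.4 Mb
tutorial video: 2.540 Mbps × 1800 s × 1.12 = 5120.6 Mb
Total: 69771.7 Mb = 8721.5 MB.
= 8.721 GB.

8.72 GB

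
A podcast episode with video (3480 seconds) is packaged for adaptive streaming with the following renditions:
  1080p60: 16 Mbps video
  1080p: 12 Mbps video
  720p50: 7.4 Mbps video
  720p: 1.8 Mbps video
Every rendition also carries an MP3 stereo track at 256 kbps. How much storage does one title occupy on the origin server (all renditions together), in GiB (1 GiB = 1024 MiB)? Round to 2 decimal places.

Audio: 256 kbps = 0.256 Mbps.
Sum of rendition bitrates: (16+0.256) + (12+0.256) + (7.4+0.256) + (1.8+0.256) = 38.224 Mbps.
× 3480 s = 133,020 Mb = 16,627 MB = 15.49 GiB.

15.49 GiB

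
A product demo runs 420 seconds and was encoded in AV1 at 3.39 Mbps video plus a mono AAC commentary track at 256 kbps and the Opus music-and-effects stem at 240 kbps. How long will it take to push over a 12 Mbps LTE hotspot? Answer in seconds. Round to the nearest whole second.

136 seconds

Audio total: 256 + 240 = 496 kbps = 0.496 Mbps.
Total bitrate: 3.886 Mbps.
File: 3.886 Mbps × 420 s = 1632.1 Mb.
At 12 Mbps: 1632.1 / 12 = 136.0 s ≈ 136 seconds.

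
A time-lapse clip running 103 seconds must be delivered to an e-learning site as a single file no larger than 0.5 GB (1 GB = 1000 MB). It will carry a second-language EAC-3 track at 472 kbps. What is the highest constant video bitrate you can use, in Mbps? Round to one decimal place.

38.4 Mbps

Budget: 0.5 GB = 4000.0 Mb.
Total bitrate budget: 4000.0 Mb / 103 s = 38.835 Mbps.
Audio: 472 kbps = 0.472 Mbps.
Video: 38.835 − 0.472 = 38.363 Mbps.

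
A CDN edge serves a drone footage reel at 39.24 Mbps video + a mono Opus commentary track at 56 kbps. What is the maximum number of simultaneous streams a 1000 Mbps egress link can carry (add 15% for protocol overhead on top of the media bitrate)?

22

Audio: 56 kbps = 0.056 Mbps.
Per-viewer media rate: 39.296 Mbps.
On the wire with 15% overhead: 45.190 Mbps.
1000 Mbps = 1,000 Mbps; 1,000 / 45.190 = 22.13 → 22 viewers.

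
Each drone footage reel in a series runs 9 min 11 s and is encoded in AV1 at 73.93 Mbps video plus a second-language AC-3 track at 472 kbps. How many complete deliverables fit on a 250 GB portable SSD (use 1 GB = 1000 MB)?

48

9 min 11 s = 551 s
Audio: 472 kbps = 0.472 Mbps.
Total bitrate: 74.402 Mbps.
Per item: 74.402 Mbps × 551 s = 40,996 Mb = 5,124 MB.
Capacity: 250 GB = 2,000,000 Mb; 48.79 items → 48 complete.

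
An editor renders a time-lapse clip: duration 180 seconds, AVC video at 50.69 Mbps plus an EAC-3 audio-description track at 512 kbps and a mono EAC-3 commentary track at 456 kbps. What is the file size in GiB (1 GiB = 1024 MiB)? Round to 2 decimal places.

Audio total: 512 + 456 = 968 kbps = 0.968 Mbps.
Total bitrate: 50.69 + 0.968 = 51.658 Mbps.
Stream data: 51.658 Mbps × 180 s = 9298.4 Mb.
9,298 Mb = 1,162,305,000 bytes ÷ 1,073,741,824 = 1.082 GiB.

1.08 GiB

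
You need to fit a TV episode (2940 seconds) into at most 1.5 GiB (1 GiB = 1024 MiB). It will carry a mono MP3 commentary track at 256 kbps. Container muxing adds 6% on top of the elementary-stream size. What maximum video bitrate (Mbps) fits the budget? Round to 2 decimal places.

Budget: 1.5 GiB = 12884.9 Mb.
Stream payload after overhead: 12884.9 / 1.06 = 12155.6 Mb.
Total bitrate budget: 12155.6 Mb / 2940 s = 4.135 Mbps.
Audio: 256 kbps = 0.256 Mbps.
Video: 4.135 − 0.256 = 3.879 Mbps.

3.88 Mbps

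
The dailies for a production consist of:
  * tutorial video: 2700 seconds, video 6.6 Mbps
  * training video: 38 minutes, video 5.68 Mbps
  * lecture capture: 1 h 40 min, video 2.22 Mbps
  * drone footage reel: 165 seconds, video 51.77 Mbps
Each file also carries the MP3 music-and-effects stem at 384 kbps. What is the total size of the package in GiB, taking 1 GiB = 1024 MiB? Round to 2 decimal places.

Audio: 384 kbps = 0.384 Mbps.
tutorial video: 6.984 Mbps × 2700 s = 18856.8 Mb
training video: 6.064 Mbps × 2280 s = 13825.9 Mb
lecture capture: 2.604 Mbps × 6000 s = 15624.0 Mb
drone footage reel: 52.154 Mbps × 165 s = 8605.4 Mb
Total: 56912.1 Mb = 7114.0 MB.
= 6.625 GiB.

6.63 GiB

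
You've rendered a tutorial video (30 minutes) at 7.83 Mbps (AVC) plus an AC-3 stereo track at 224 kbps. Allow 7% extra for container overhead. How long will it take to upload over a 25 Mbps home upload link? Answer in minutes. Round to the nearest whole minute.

30 min = 1800 s
Audio: 224 kbps = 0.224 Mbps.
Total bitrate: 8.054 Mbps.
File: 8.054 Mbps × 1800 s = 14497.2 Mb.
With 7% container overhead: ×1.07. → 15512.0 Mb.
At 25 Mbps: 15512.0 / 25 = 620.5 s ≈ 10.3 minutes.

10 minutes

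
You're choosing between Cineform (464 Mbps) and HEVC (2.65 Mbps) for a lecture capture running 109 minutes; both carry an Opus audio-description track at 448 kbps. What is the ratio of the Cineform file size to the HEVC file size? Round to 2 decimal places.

149.92

109 min = 6540 s
Audio: 448 kbps = 0.448 Mbps.
Cineform: 464.448 Mbps × 6540 s = 3037489.9 Mb = 353.610 GiB.
HEVC: 3.098 Mbps × 6540 s = 20260.9 Mb = 2.359 GiB.
Ratio: 353.610 / 2.359 = 149.919.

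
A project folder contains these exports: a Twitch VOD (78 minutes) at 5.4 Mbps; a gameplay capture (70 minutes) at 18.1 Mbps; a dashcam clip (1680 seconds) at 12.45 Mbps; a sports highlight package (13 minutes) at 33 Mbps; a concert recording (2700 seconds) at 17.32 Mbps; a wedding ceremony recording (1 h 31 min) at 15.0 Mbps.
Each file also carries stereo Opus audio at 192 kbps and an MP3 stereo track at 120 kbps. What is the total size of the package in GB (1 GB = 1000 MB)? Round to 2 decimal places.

35.34 GB

Audio total: 192 + 120 = 312 kbps = 0.312 Mbps.
Twitch VOD: 5.712 Mbps × 4680 s = 26732.2 Mb
gameplay capture: 18.412 Mbps × 4200 s = 77330.4 Mb
dashcam clip: 12.762 Mbps × 1680 s = 21440.2 Mb
sports highlight package: 33.312 Mbps × 780 s = 25983.4 Mb
concert recording: 17.632 Mbps × 2700 s = 47606.4 Mb
wedding ceremony recording: 15.312 Mbps × 5460 s = 83603.5 Mb
Total: 282696.0 Mb = 35337.0 MB.
= 35.34 GB.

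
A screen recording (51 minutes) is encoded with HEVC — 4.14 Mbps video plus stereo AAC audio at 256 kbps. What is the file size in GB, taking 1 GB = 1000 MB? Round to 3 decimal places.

51 min = 3060 s
Audio: 256 kbps = 0.256 Mbps.
Total bitrate: 4.14 + 0.256 = 4.396 Mbps.
Stream data: 4.396 Mbps × 3060 s = 13451.8 Mb.
13,452 Mb ÷ 8 = 1,681 MB → 1.681 GB.

1.681 GB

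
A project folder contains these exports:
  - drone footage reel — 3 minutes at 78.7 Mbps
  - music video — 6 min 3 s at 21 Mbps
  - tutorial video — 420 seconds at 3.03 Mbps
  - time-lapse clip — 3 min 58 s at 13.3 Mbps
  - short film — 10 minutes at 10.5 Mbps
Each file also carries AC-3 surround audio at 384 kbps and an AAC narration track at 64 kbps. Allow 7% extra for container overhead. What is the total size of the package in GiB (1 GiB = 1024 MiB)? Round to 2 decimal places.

4.15 GiB

Audio total: 384 + 64 = 448 kbps = 0.448 Mbps.
drone footage reel: 79.148 Mbps × 180 s × 1.07 = 15243.9 Mb
music video: 21.448 Mbps × 363 s × 1.07 = 8330.6 Mb
tutorial video: 3.478 Mbps × 420 s × 1.07 = 1563.0 Mb
time-lapse clip: 13.748 Mbps × 238 s × 1.07 = 3501.1 Mb
short film: 10.948 Mbps × 600 s × 1.07 = 7028.6 Mb
Total: 35667.2 Mb = 4458.4 MB.
= 4.152 GiB.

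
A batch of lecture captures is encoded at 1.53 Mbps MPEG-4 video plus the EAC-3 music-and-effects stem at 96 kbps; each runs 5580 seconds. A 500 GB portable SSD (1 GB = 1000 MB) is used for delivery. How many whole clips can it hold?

Audio: 96 kbps = 0.096 Mbps.
Total bitrate: 1.626 Mbps.
Per item: 1.626 Mbps × 5580 s = 9,073 Mb = 1,134 MB.
Capacity: 500 GB = 4,000,000 Mb; 440.86 items → 440 complete.

440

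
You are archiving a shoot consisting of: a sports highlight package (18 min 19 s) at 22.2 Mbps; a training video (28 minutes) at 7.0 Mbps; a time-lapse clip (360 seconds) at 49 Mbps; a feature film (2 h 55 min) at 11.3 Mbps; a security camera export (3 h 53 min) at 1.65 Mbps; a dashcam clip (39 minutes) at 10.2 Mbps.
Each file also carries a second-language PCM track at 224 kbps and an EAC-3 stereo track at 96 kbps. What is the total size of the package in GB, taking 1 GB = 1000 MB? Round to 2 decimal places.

Audio total: 224 + 96 = 320 kbps = 0.320 Mbps.
sports highlight package: 22.520 Mbps × 1099 s = 24749.5 Mb
training video: 7.320 Mbps × 1680 s = 12297.6 Mb
time-lapse clip: 49.320 Mbps × 360 s = 17755.2 Mb
feature film: 11.620 Mbps × 10500 s = 122010.0 Mb
security camera export: 1.970 Mbps × 13980 s = 27540.6 Mb
dashcam clip: 10.520 Mbps × 2340 s = 24616.8 Mb
Total: 228969.7 Mb = 28621.2 MB.
= 28.62 GB.

28.62 GB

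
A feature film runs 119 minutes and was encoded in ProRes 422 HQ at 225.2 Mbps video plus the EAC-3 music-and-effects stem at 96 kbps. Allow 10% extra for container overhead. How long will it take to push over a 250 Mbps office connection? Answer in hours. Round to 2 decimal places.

119 min = 7140 s
Audio: 96 kbps = 0.096 Mbps.
Total bitrate: 225.296 Mbps.
File: 225.296 Mbps × 7140 s = 1608613.4 Mb.
With 10% container overhead: ×1.10. → 1769474.8 Mb.
At 250 Mbps: 1769474.8 / 250 = 7077.9 s ≈ 1.97 hours.

1.97 hours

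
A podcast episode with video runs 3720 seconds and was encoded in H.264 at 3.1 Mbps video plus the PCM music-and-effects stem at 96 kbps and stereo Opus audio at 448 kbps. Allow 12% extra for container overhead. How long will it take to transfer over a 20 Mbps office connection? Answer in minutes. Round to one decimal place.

12.7 minutes

Audio total: 96 + 448 = 544 kbps = 0.544 Mbps.
Total bitrate: 3.644 Mbps.
File: 3.644 Mbps × 3720 s = 13555.7 Mb.
With 12% container overhead: ×1.12. → 15182.4 Mb.
At 20 Mbps: 15182.4 / 20 = 759.1 s ≈ 12.7 minutes.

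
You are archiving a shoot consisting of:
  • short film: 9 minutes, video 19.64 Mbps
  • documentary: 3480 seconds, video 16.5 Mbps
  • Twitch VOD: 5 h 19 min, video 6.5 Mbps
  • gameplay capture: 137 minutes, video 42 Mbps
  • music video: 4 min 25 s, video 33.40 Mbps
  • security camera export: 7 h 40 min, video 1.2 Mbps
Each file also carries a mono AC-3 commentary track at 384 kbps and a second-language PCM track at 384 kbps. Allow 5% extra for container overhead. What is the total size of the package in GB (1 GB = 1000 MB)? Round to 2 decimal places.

82.05 GB

Audio total: 384 + 384 = 768 kbps = 0.768 Mbps.
short film: 20.408 Mbps × 540 s × 1.05 = 11571.3 Mb
documentary: 17.268 Mbps × 3480 s × 1.05 = 63097.3 Mb
Twitch VOD: 7.268 Mbps × 19140 s × 1.05 = 146065.0 Mb
gameplay capture: 42.768 Mbps × 8220 s × 1.05 = 369130.6 Mb
music video: 34.168 Mbps × 265 s × 1.05 = 9507.2 Mb
security camera export: 1.968 Mbps × 27600 s × 1.05 = 57032.6 Mb
Total: 656404.1 Mb = 82050.5 MB.
= 82.05 GB.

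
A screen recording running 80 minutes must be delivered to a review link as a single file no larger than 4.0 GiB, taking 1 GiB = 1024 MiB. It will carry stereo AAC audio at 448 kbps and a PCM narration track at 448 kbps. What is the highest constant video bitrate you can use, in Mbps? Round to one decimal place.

6.3 Mbps

Budget: 4.0 GiB = 34359.7 Mb.
80 min = 4800 s
Total bitrate budget: 34359.7 Mb / 4800 s = 7.158 Mbps.
Audio total: 448 + 448 = 896 kbps = 0.896 Mbps.
Video: 7.158 − 0.896 = 6.262 Mbps.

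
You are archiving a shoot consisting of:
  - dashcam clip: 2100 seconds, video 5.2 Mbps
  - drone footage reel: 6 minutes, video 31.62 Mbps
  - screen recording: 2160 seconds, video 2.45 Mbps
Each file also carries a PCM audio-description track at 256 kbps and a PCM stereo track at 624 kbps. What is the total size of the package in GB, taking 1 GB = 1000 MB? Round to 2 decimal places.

Audio total: 256 + 624 = 880 kbps = 0.880 Mbps.
dashcam clip: 6.080 Mbps × 2100 s = 12768.0 Mb
drone footage reel: 32.500 Mbps × 360 s = 11700.0 Mb
screen recording: 3.330 Mbps × 2160 s = 7192.8 Mb
Total: 31660.8 Mb = 3957.6 MB.
= 3.958 GB.

3.96 GB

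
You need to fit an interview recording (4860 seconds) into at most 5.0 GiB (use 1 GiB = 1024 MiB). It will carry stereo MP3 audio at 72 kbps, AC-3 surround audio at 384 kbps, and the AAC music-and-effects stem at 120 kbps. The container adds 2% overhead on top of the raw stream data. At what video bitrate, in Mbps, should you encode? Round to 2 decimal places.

Budget: 5.0 GiB = 42949.7 Mb.
Stream payload after overhead: 42949.7 / 1.02 = 42107.5 Mb.
Total bitrate budget: 42107.5 Mb / 4860 s = 8.664 Mbps.
Audio total: 72 + 384 + 120 = 576 kbps = 0.576 Mbps.
Video: 8.664 − 0.576 = 8.088 Mbps.

8.09 Mbps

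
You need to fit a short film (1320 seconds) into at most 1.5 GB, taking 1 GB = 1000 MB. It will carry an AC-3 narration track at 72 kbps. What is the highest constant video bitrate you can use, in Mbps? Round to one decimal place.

Budget: 1.5 GB = 12000.0 Mb.
Total bitrate budget: 12000.0 Mb / 1320 s = 9.091 Mbps.
Audio: 72 kbps = 0.072 Mbps.
Video: 9.091 − 0.072 = 9.019 Mbps.

9.0 Mbps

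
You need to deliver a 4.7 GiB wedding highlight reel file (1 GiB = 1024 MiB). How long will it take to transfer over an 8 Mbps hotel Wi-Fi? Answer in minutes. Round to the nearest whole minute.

84 minutes

File: 4.7 GiB = 40372.7 Mb.
At 8 Mbps: 40372.7 / 8 = 5046.6 s ≈ 84.1 minutes.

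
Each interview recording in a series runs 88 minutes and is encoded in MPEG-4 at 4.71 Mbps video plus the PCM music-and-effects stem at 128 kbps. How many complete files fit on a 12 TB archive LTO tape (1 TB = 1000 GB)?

3758

88 min = 5280 s
Audio: 128 kbps = 0.128 Mbps.
Total bitrate: 4.838 Mbps.
Per item: 4.838 Mbps × 5280 s = 25,545 Mb = 3,193 MB.
Capacity: 12 TB = 96,000,000 Mb; 3758.13 items → 3758 complete.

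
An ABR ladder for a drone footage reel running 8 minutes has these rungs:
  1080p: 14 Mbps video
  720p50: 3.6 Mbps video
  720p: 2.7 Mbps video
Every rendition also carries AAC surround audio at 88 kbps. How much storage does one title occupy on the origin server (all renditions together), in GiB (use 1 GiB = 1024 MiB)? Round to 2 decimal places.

1.15 GiB

8 min = 480 s
Audio: 88 kbps = 0.088 Mbps.
Sum of rendition bitrates: (14+0.088) + (3.6+0.088) + (2.7+0.088) = 20.564 Mbps.
× 480 s = 9,871 Mb = 1,234 MB = 1.149 GiB.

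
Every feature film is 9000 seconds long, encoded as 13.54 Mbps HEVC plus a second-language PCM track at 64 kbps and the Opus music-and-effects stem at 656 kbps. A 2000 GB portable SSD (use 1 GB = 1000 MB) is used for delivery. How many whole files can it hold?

Audio total: 64 + 656 = 720 kbps = 0.720 Mbps.
Total bitrate: 14.260 Mbps.
Per item: 14.260 Mbps × 9000 s = 128,340 Mb = 16,042 MB.
Capacity: 2000 GB = 16,000,000 Mb; 124.67 items → 124 complete.

124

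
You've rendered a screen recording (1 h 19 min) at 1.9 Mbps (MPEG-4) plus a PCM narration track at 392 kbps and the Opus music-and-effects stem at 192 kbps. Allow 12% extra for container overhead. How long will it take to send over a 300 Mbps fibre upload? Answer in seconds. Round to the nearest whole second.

44 seconds

1 h 19 min = 79 min = 4740 s
Audio total: 392 + 192 = 584 kbps = 0.584 Mbps.
Total bitrate: 2.484 Mbps.
File: 2.484 Mbps × 4740 s = 11774.2 Mb.
With 12% container overhead: ×1.12. → 13187.1 Mb.
At 300 Mbps: 13187.1 / 300 = 44.0 s ≈ 44 seconds.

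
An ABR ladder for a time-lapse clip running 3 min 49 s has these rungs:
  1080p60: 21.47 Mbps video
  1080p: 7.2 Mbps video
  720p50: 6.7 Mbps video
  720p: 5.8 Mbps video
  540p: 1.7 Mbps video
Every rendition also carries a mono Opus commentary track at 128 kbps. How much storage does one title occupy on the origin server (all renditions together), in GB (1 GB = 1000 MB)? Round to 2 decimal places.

3 min 49 s = 229 s
Audio: 128 kbps = 0.128 Mbps.
Sum of rendition bitrates: (21.47+0.128) + (7.2+0.128) + (6.7+0.128) + (5.8+0.128) + (1.7+0.128) = 43.510 Mbps.
× 229 s = 9,964 Mb = 1,245 MB = 1.245 GB.

1.25 GB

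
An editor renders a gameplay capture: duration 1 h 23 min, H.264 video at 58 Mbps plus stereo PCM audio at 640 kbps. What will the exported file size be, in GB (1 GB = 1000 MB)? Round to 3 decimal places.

36.503 GB

1 h 23 min = 83 min = 4980 s
Audio: 640 kbps = 0.640 Mbps.
Total bitrate: 58 + 0.640 = 58.640 Mbps.
Stream data: 58.640 Mbps × 4980 s = 292027.2 Mb.
292,027 Mb ÷ 8 = 36,503 MB → 36.50 GB.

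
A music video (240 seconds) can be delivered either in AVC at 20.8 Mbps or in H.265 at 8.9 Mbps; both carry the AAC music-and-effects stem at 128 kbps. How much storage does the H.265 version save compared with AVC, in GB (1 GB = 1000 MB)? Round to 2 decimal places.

Audio: 128 kbps = 0.128 Mbps.
AVC: 20.928 Mbps × 240 s = 5022.7 Mb = 0.628 GB.
H.265: 9.028 Mbps × 240 s = 2166.7 Mb = 0.271 GB.
Saving: 0.628 − 0.271 = 0.357 GB.

0.36 GB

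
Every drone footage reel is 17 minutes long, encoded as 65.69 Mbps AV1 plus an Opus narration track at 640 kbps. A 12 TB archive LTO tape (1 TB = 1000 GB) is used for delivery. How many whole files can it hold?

1418

17 min = 1020 s
Audio: 640 kbps = 0.640 Mbps.
Total bitrate: 66.330 Mbps.
Per item: 66.330 Mbps × 1020 s = 67,657 Mb = 8,457 MB.
Capacity: 12 TB = 96,000,000 Mb; 1418.93 items → 1418 complete.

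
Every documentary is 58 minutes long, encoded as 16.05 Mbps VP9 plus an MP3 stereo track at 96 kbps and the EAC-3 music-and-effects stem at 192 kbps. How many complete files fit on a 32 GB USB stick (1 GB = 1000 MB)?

58 min = 3480 s
Audio total: 96 + 192 = 288 kbps = 0.288 Mbps.
Total bitrate: 16.338 Mbps.
Per item: 16.338 Mbps × 3480 s = 56,856 Mb = 7,107 MB.
Capacity: 32 GB = 256,000 Mb; 4.50 items → 4 complete.

4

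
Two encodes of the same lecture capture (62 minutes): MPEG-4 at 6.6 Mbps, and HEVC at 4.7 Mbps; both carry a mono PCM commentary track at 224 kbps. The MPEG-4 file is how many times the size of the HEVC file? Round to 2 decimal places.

62 min = 3720 s
Audio: 224 kbps = 0.224 Mbps.
MPEG-4: 6.824 Mbps × 3720 s = 25385.3 Mb = 2.955 GiB.
HEVC: 4.924 Mbps × 3720 s = 18317.3 Mb = 2.132 GiB.
Ratio: 2.955 / 2.132 = 1.386.

1.39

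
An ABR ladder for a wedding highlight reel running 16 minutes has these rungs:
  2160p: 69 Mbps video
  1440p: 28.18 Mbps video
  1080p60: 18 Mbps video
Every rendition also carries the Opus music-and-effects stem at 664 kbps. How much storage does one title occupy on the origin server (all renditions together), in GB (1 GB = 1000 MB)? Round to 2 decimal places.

14.06 GB

16 min = 960 s
Audio: 664 kbps = 0.664 Mbps.
Sum of rendition bitrates: (69+0.664) + (28.18+0.664) + (18+0.664) = 117.172 Mbps.
× 960 s = 112,485 Mb = 14,061 MB = 14.06 GB.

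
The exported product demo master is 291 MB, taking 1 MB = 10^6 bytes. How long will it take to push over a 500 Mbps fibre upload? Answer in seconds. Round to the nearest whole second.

File: 291 MB = 2328.0 Mb.
At 500 Mbps: 2328.0 / 500 = 4.7 s ≈ 4.66 seconds.

5 seconds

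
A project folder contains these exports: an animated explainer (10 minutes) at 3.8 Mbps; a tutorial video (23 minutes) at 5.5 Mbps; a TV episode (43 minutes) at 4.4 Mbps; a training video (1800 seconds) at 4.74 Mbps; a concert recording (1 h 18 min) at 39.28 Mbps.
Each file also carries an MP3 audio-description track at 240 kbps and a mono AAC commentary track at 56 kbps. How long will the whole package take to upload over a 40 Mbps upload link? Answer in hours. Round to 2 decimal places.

1.51 hours

Audio total: 240 + 56 = 296 kbps = 0.296 Mbps.
animated explainer: 4.096 Mbps × 600 s = 2457.6 Mb
tutorial video: 5.796 Mbps × 1380 s = 7998.5 Mb
TV episode: 4.696 Mbps × 2580 s = 12115.7 Mb
training video: 5.036 Mbps × 1800 s = 9064.8 Mb
concert recording: 39.576 Mbps × 4680 s = 185215.7 Mb
Total: 216852.2 Mb = 27106.5 MB.
At 40 Mbps: 216852.2 / 40 = 5421 s ≈ 1.51 hours.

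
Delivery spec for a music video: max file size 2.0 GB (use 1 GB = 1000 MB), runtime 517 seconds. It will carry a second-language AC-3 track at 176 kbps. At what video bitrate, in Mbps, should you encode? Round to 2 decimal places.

Budget: 2.0 GB = 16000.0 Mb.
Total bitrate budget: 16000.0 Mb / 517 s = 30.948 Mbps.
Audio: 176 kbps = 0.176 Mbps.
Video: 30.948 − 0.176 = 30.772 Mbps.

30.77 Mbps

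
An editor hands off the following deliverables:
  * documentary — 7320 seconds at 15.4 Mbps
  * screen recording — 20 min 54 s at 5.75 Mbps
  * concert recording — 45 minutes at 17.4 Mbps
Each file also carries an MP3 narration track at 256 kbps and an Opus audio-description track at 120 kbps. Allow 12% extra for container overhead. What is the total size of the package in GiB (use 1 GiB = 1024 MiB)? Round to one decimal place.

22.3 GiB

Audio total: 256 + 120 = 376 kbps = 0.376 Mbps.
documentary: 15.776 Mbps × 7320 s × 1.12 = 129338.0 Mb
screen recording: 6.126 Mbps × 1254 s × 1.12 = 8603.8 Mb
concert recording: 17.776 Mbps × 2700 s × 1.12 = 53754.6 Mb
Total: 191696.4 Mb = 23962.1 MB.
= 22.32 GiB.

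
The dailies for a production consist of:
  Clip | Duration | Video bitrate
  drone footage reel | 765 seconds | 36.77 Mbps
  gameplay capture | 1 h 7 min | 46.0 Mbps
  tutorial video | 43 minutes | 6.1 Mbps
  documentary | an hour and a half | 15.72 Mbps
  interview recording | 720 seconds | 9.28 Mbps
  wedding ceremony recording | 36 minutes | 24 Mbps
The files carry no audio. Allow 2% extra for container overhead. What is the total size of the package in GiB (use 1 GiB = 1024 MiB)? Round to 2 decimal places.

44.20 GiB

drone footage reel: 36.770 Mbps × 765 s × 1.02 = 28691.6 Mb
gameplay capture: 46.000 Mbps × 4020 s × 1.02 = 188618.4 Mb
tutorial video: 6.100 Mbps × 2580 s × 1.02 = 16052.8 Mb
documentary: 15.720 Mbps × 5400 s × 1.02 = 86585.8 Mb
interview recording: 9.280 Mbps × 720 s × 1.02 = 6815.2 Mb
wedding ceremony recording: 24.000 Mbps × 2160 s × 1.02 = 52876.8 Mb
Total: 379640.6 Mb = 47455.1 MB.
= 44.20 GiB.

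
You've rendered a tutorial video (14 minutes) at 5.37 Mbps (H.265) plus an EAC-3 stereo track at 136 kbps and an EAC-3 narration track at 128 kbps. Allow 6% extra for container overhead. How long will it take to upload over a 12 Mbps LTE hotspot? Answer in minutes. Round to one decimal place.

7.0 minutes

14 min = 840 s
Audio total: 136 + 128 = 264 kbps = 0.264 Mbps.
Total bitrate: 5.634 Mbps.
File: 5.634 Mbps × 840 s = 4732.6 Mb.
With 6% container overhead: ×1.06. → 5016.5 Mb.
At 12 Mbps: 5016.5 / 12 = 418.0 s ≈ 6.97 minutes.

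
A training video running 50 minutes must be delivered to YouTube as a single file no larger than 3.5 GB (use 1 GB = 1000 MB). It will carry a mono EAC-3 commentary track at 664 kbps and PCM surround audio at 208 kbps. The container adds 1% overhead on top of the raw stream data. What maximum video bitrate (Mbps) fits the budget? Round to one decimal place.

Budget: 3.5 GB = 28000.0 Mb.
Stream payload after overhead: 28000.0 / 1.01 = 27722.8 Mb.
50 min = 3000 s
Total bitrate budget: 27722.8 Mb / 3000 s = 9.241 Mbps.
Audio total: 664 + 208 = 872 kbps = 0.872 Mbps.
Video: 9.241 − 0.872 = 8.369 Mbps.

8.4 Mbps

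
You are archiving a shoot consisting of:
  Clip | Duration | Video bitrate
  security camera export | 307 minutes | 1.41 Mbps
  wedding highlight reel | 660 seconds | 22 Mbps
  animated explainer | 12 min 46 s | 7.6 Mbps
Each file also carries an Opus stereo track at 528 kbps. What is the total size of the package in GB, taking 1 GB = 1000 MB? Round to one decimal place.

7.1 GB

Audio: 528 kbps = 0.528 Mbps.
security camera export: 1.938 Mbps × 18420 s = 35698.0 Mb
wedding highlight reel: 22.528 Mbps × 660 s = 14868.5 Mb
animated explainer: 8.128 Mbps × 766 s = 6226.0 Mb
Total: 56792.5 Mb = 7099.1 MB.
= 7.099 GB.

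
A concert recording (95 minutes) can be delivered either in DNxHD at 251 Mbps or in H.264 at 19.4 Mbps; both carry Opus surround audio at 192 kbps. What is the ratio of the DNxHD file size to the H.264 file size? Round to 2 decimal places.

95 min = 5700 s
Audio: 192 kbps = 0.192 Mbps.
DNxHD: 251.192 Mbps × 5700 s = 1431794.4 Mb = 178.974 GB.
H.264: 19.592 Mbps × 5700 s = 111674.4 Mb = 13.959 GB.
Ratio: 178.974 / 13.959 = 12.821.

12.82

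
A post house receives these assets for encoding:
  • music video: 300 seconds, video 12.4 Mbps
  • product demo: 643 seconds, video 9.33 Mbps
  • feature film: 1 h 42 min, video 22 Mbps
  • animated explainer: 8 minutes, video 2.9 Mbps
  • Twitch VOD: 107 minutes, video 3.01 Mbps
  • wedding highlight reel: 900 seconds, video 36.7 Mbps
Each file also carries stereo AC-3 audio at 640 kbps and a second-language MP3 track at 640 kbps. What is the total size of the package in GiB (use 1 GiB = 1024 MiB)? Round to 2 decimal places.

25.28 GiB

Audio total: 640 + 640 = 1280 kbps = 1.280 Mbps.
music video: 13.680 Mbps × 300 s = 4104.0 Mb
product demo: 10.610 Mbps × 643 s = 6822.2 Mb
feature film: 23.280 Mbps × 6120 s = 142473.6 Mb
animated explainer: 4.180 Mbps × 480 s = 2006.4 Mb
Twitch VOD: 4.290 Mbps × 6420 s = 27541.8 Mb
wedding highlight reel: 37.980 Mbps × 900 s = 34182.0 Mb
Total: 217130.0 Mb = 27141.3 MB.
= 25.28 GiB.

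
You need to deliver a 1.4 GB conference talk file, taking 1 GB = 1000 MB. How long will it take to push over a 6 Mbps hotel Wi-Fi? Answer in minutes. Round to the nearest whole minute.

File: 1.4 GB = 11200.0 Mb.
At 6 Mbps: 11200.0 / 6 = 1866.7 s ≈ 31.1 minutes.

31 minutes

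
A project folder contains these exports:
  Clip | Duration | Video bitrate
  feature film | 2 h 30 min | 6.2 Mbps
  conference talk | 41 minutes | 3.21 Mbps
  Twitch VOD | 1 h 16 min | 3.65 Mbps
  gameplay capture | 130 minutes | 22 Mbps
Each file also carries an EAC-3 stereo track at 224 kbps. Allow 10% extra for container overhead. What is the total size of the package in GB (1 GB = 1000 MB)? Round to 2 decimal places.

Audio: 224 kbps = 0.224 Mbps.
feature film: 6.424 Mbps × 9000 s × 1.10 = 63597.6 Mb
conference talk: 3.434 Mbps × 2460 s × 1.10 = 9292.4 Mb
Twitch VOD: 3.874 Mbps × 4560 s × 1.10 = 19432.0 Mb
gameplay capture: 22.224 Mbps × 7800 s × 1.10 = 190681.9 Mb
Total: 283003.9 Mb = 35375.5 MB.
= 35.38 GB.

35.38 GB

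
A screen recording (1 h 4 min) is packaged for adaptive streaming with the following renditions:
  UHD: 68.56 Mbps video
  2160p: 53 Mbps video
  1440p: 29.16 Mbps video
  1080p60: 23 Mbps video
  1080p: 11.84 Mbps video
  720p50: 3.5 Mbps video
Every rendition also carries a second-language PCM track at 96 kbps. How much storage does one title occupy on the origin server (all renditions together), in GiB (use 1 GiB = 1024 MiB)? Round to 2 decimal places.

84.77 GiB

1 h 4 min = 64 min = 3840 s
Audio: 96 kbps = 0.096 Mbps.
Sum of rendition bitrates: (68.56+0.096) + (53+0.096) + (29.16+0.096) + (23+0.096) + (11.84+0.096) + (3.5+0.096) = 189.636 Mbps.
× 3840 s = 728,202 Mb = 91,025 MB = 84.77 GiB.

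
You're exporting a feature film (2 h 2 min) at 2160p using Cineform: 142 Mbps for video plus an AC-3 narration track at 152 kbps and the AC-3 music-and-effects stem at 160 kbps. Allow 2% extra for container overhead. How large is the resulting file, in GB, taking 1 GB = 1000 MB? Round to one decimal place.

132.8 GB

2 h 2 min = 122 min = 7320 s
Audio total: 152 + 160 = 312 kbps = 0.312 Mbps.
Total bitrate: 142 + 0.312 = 142.312 Mbps.
Stream data: 142.312 Mbps × 7320 s = 1041723.8 Mb.
With 2% container overhead: ×1.02.
1,062,558 Mb ÷ 8 = 132,820 MB → 132.8 GB.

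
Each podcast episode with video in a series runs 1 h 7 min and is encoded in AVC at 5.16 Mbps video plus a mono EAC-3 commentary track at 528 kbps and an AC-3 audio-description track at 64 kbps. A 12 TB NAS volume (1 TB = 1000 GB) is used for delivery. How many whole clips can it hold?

4151

1 h 7 min = 67 min = 4020 s
Audio total: 528 + 64 = 592 kbps = 0.592 Mbps.
Total bitrate: 5.752 Mbps.
Per item: 5.752 Mbps × 4020 s = 23,123 Mb = 2,890 MB.
Capacity: 12 TB = 96,000,000 Mb; 4151.70 items → 4151 complete.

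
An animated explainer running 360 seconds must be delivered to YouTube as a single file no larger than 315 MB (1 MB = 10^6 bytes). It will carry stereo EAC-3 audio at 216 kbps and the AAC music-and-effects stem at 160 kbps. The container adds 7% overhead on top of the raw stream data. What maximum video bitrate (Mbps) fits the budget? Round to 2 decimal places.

6.17 Mbps

Budget: 315 MB = 2520.0 Mb.
Stream payload after overhead: 2520.0 / 1.07 = 2355.1 Mb.
Total bitrate budget: 2355.1 Mb / 360 s = 6.542 Mbps.
Audio total: 216 + 160 = 376 kbps = 0.376 Mbps.
Video: 6.542 − 0.376 = 6.166 Mbps.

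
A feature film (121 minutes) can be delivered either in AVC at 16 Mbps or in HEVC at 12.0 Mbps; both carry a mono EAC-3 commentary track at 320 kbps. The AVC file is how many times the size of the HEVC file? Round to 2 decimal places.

121 min = 7260 s
Audio: 320 kbps = 0.320 Mbps.
AVC: 16.320 Mbps × 7260 s = 118483.2 Mb = 14.810 GB.
HEVC: 12.320 Mbps × 7260 s = 89443.2 Mb = 11.180 GB.
Ratio: 14.810 / 11.180 = 1.325.

1.32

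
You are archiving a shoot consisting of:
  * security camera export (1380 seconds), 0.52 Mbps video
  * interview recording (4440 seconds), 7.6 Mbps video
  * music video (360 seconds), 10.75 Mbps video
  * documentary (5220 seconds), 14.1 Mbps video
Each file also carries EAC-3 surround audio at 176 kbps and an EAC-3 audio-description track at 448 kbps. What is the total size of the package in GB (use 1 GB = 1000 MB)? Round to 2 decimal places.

14.88 GB

Audio total: 176 + 448 = 624 kbps = 0.624 Mbps.
security camera export: 1.144 Mbps × 1380 s = 1578.7 Mb
interview recording: 8.224 Mbps × 4440 s = 36514.6 Mb
music video: 11.374 Mbps × 360 s = 4094.6 Mb
documentary: 14.724 Mbps × 5220 s = 76859.3 Mb
Total: 119047.2 Mb = 14880.9 MB.
= 14.88 GB.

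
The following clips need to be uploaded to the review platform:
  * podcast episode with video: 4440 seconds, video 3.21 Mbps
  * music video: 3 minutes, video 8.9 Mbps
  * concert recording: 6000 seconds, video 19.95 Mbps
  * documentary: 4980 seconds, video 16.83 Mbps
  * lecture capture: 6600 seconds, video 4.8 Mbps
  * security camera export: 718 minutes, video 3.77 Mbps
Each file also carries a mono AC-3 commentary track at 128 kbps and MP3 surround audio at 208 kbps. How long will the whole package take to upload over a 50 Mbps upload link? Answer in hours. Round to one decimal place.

Audio total: 128 + 208 = 336 kbps = 0.336 Mbps.
podcast episode with video: 3.546 Mbps × 4440 s = 15744.2 Mb
music video: 9.236 Mbps × 180 s = 1662.5 Mb
concert recording: 20.286 Mbps × 6000 s = 121716.0 Mb
documentary: 17.166 Mbps × 4980 s = 85486.7 Mb
lecture capture: 5.136 Mbps × 6600 s = 33897.6 Mb
security camera export: 4.106 Mbps × 43080 s = 176886.5 Mb
Total: 435393.5 Mb = 54424.2 MB.
At 50 Mbps: 435393.5 / 50 = 8708 s ≈ 2.42 hours.

2.4 hours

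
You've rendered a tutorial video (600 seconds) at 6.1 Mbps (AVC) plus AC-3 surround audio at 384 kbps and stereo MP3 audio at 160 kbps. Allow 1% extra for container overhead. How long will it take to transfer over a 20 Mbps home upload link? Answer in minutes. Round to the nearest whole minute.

3 minutes

Audio total: 384 + 160 = 544 kbps = 0.544 Mbps.
Total bitrate: 6.644 Mbps.
File: 6.644 Mbps × 600 s = 3986.4 Mb.
With 1% container overhead: ×1.01. → 4026.3 Mb.
At 20 Mbps: 4026.3 / 20 = 201.3 s ≈ 3.36 minutes.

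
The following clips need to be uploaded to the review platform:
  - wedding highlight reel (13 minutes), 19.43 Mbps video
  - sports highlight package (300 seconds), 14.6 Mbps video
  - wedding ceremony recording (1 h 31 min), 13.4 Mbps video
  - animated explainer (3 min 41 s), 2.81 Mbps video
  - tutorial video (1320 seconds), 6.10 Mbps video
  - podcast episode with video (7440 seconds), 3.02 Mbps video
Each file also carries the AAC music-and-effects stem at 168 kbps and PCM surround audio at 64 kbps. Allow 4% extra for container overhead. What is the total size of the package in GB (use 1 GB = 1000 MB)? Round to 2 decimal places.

Audio total: 168 + 64 = 232 kbps = 0.232 Mbps.
wedding highlight reel: 19.662 Mbps × 780 s × 1.04 = 15949.8 Mb
sports highlight package: 14.832 Mbps × 300 s × 1.04 = 4627.6 Mb
wedding ceremony recording: 13.632 Mbps × 5460 s × 1.04 = 77407.9 Mb
animated explainer: 3.042 Mbps × 221 s × 1.04 = 699.2 Mb
tutorial video: 6.332 Mbps × 1320 s × 1.04 = 8692.6 Mb
podcast episode with video: 3.252 Mbps × 7440 s × 1.04 = 25162.7 Mb
Total: 132539.8 Mb = 16567.5 MB.
= 16.57 GB.

16.57 GB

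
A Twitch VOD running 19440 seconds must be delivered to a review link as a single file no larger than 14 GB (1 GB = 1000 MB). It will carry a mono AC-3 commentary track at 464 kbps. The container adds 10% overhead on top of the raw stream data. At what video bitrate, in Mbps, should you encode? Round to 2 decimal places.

4.77 Mbps

Budget: 14 GB = 112000.0 Mb.
Stream payload after overhead: 112000.0 / 1.10 = 101818.2 Mb.
Total bitrate budget: 101818.2 Mb / 19440 s = 5.238 Mbps.
Audio: 464 kbps = 0.464 Mbps.
Video: 5.238 − 0.464 = 4.774 Mbps.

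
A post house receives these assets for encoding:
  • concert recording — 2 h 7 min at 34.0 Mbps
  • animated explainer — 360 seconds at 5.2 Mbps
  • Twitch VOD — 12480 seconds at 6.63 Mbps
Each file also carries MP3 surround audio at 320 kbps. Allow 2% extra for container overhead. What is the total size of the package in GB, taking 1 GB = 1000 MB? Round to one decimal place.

Audio: 320 kbps = 0.320 Mbps.
concert recording: 34.320 Mbps × 7620 s × 1.02 = 266748.8 Mb
animated explainer: 5.520 Mbps × 360 s × 1.02 = 2026.9 Mb
Twitch VOD: 6.950 Mbps × 12480 s × 1.02 = 88470.7 Mb
Total: 357246.4 Mb = 44655.8 MB.
= 44.66 GB.

44.7 GB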